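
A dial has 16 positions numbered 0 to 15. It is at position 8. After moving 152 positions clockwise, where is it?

152 = 9·16 + 8, so 152 mod 16 = 8.
(8 + 8) mod 16 = 0.

0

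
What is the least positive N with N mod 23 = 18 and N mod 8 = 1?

x ≡ 1 (mod 8) gives x ∈ {1, 9, 17, 25, 33, 41}.
The first of these with x mod 23 = 18 is 41.

41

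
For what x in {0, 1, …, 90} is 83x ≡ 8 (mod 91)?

83⁻¹ ≡ 34 (mod 91) because 83·34 = 2822 = 31·91 + 1.
Multiplying both sides by 34: x ≡ 34·8 = 272 ≡ 90 (mod 91).
Check: 83·90 = 7470 = 82·91 + 8.

90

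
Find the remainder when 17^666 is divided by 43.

Square-and-reduce mod 43: 17^1≡17, 17^2≡31, 17^4≡15, 17^8≡10, 17^16≡14, 17^32≡24, 17^64≡17, 17^128≡31, 17^256≡15, 17^512≡10.
666 = 2 + 8 + 16 + 128 + 512, so 17^666 ≡ 31·10·14·31·10 ≡ 16 (mod 43).

16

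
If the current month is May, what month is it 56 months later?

56 mod 12 = 8 (since 4·12 = 48).
May + 8 months → January.

January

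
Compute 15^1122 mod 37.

27

By repeated squaring mod 37: 15^1≡15, 15^2≡3, 15^4≡9, 15^8≡7, 15^16≡12, 15^32≡33, 15^64≡16, 15^128≡34, 15^256≡9, 15^512≡7, 15^1024≡12.
Since 1122 = 2 + 32 + 64 + 1024 in binary, 15^1122 ≡ 3·33·16·12 ≡ 27 (mod 37).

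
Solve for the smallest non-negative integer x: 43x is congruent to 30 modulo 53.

43⁻¹ ≡ 37 (mod 53) because 43·37 = 1591 = 30·53 + 1.
Multiplying both sides by 37: x ≡ 37·30 = 1110 ≡ 50 (mod 53).

50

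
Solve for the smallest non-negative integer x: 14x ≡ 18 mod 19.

The inverse of 14 mod 19 is 15 (since 14·15 = 210 ≡ 1).
Multiplying both sides by 15: x ≡ 15·18 = 270 ≡ 4 (mod 19).

4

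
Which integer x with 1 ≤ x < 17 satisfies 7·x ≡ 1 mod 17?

7·5 = 35 = 2·17 + 1, so 7⁻¹ ≡ 5 (mod 17).

5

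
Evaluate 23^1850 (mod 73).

57

Successive squares of 23 mod 73: 23^1≡23, 23^2≡18, 23^4≡32, 23^8≡2, 23^16≡4, 23^32≡16, 23^64≡37, 23^128≡55, 23^256≡32, 23^512≡2, 23^1024≡4.
Since 1850 = 2 + 8 + 16 + 32 + 256 + 512 + 1024 in binary, 23^1850 ≡ 18·2·4·16·32·2·4 ≡ 57 (mod 73).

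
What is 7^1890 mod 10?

Last digits of 7^n: 7, 9, 3, 1 (period 4).
1890 mod 4 = 2, so the last digit matches 7^2 = 9.

9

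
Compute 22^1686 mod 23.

By repeated squaring mod 23: 22^1≡22, 22^2≡1, 22^4≡1, 22^8≡1, 22^16≡1, 22^32≡1, 22^64≡1, 22^128≡1, 22^256≡1, 22^512≡1, 22^1024≡1.
Since 1686 = 2 + 4 + 16 + 128 + 512 + 1024 in binary, 22^1686 ≡ 1·1·1·1·1·1 ≡ 1 (mod 23).

1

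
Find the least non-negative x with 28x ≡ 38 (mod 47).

45

28⁻¹ ≡ 42 (mod 47) because 28·42 = 1176 = 25·47 + 1.
Multiplying both sides by 42: x ≡ 42·38 = 1596 ≡ 45 (mod 47).
Check: 28·45 = 1260 = 26·47 + 38.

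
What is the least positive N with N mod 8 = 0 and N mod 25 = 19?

Since 25·1 ≡ 1 (mod 8), take x = 19 + 25·((0−19)·1 mod 8) = 19 + 25·5 = 144.
Check: 144 mod 8 = 0, 144 mod 25 = 19.

144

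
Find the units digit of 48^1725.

Last digits of 8^n: 8, 4, 2, 6 (period 4).
1725 mod 4 = 1, so the last digit matches 8^1 = 8.

8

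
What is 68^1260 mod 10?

Powers of 8 mod 10 repeat with period 4: 8, 4, 2, 6.
1260 mod 4 = 0, so the last digit matches 8^4 = 6.

6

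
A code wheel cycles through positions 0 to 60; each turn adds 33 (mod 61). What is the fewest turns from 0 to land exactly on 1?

37

33·37 = 1221 = 20·61 + 1, so 33⁻¹ ≡ 37 (mod 61).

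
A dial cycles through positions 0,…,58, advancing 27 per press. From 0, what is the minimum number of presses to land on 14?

18

The inverse of 27 mod 59 is 35 (since 27·35 = 945 ≡ 1).
Multiplying both sides by 35: x ≡ 35·14 = 490 ≡ 18 (mod 59).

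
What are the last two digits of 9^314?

By repeated squaring mod 100: 9^1≡9, 9^2≡81, 9^4≡61, 9^8≡21, 9^16≡41, 9^32≡81, 9^64≡61, 9^128≡21, 9^256≡41.
Since 314 = 2 + 8 + 16 + 32 + 256 in binary, 9^314 ≡ 81·21·41·81·41 ≡ 61 (mod 100).

61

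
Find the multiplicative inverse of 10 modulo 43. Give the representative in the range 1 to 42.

10·13 = 130 = 3·43 + 1, so 10⁻¹ ≡ 13 (mod 43).

13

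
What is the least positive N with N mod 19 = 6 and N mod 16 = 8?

x ≡ 8 (mod 16) gives x ∈ {8, 24, 40, 56, 72, 88, 104, 120}.
The first of these with x mod 19 = 6 is 120.

120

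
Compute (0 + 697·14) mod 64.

697·14 = 9758.
Dividing 9758 by 64 gives quotient 152 and remainder 30.
(0 + 30) mod 64 = 30.

30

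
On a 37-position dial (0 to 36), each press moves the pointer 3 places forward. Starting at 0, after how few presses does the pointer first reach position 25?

3⁻¹ ≡ 25 (mod 37) because 3·25 = 75 = 2·37 + 1.
Multiplying both sides by 25: x ≡ 25·25 = 625 ≡ 33 (mod 37).

33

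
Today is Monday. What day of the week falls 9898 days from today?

Monday

9898 mod 7 = 0 (since 1414·7 = 9898).
Monday + 0 days → Monday.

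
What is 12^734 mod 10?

4

The units digit of 12^n cycles with period 4: 2, 4, 8, 6, …
734 mod 4 = 2, so the last digit matches 2^2 = 4.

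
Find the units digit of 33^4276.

The units digit of 33^n cycles with period 4: 3, 9, 7, 1, …
4276 leaves remainder 0 on division by 4, so 33^4276 ends in 1.

1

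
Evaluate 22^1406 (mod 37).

By repeated squaring mod 37: 22^1≡22, 22^2≡3, 22^4≡9, 22^8≡7, 22^16≡12, 22^32≡33, 22^64≡16, 22^128≡34, 22^256≡9, 22^512≡7, 22^1024≡12.
1406 = 2 + 4 + 8 + 16 + 32 + 64 + 256 + 1024, so 22^1406 ≡ 3·9·7·12·33·16·9·12 ≡ 3 (mod 37).

3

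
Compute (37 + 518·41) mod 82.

37

518·41 = 21238.
21238 mod 82 = 0 (since 259·82 = 21238).
(37 + 0) mod 82 = 37.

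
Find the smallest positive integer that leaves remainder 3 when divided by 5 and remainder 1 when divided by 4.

x ≡ 1 (mod 4) gives x ∈ {1, 5, 9, 13}.
The first of these with x mod 5 = 3 is 13.

13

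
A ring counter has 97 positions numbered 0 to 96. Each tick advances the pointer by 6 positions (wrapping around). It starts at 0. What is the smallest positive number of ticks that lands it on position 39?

55

6⁻¹ ≡ 81 (mod 97) because 6·81 = 486 = 5·97 + 1.
So x ≡ 81·39 = 3159 ≡ 55 (mod 97).
Check: 6·55 = 330 = 3·97 + 39.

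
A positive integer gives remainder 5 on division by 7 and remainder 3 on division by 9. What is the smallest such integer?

x ≡ 5 (mod 7) gives x ∈ {5, 12}.
The first of these with x mod 9 = 3 is 12.

12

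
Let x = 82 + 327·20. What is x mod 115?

327·20 = 6540.
6540 = 56·115 + 100, so 6540 mod 115 = 100.
(82 + 100) mod 115 = 67.

67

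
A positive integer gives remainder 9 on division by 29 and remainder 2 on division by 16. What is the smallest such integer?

x ≡ 2 (mod 16) gives x ∈ {2, 18, 34, 50, 66, 82, 98, 114, …}.
The first of these with x mod 29 = 9 is 386.

386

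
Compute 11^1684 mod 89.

Successive squares of 11 mod 89: 11^1≡11, 11^2≡32, 11^4≡45, 11^8≡67, 11^16≡39, 11^32≡8, 11^64≡64, 11^128≡2, 11^256≡4, 11^512≡16, 11^1024≡78.
Since 1684 = 4 + 16 + 128 + 512 + 1024 in binary, 11^1684 ≡ 45·39·2·16·78 ≡ 78 (mod 89).

78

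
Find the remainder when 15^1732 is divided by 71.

27

By repeated squaring mod 71: 15^1≡15, 15^2≡12, 15^4≡2, 15^8≡4, 15^16≡16, 15^32≡43, 15^64≡3, 15^128≡9, 15^256≡10, 15^512≡29, 15^1024≡60.
Since 1732 = 4 + 64 + 128 + 512 + 1024 in binary, 15^1732 ≡ 2·3·9·29·60 ≡ 27 (mod 71).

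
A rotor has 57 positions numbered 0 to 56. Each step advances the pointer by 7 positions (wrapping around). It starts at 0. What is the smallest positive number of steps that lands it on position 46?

31

The inverse of 7 mod 57 is 49 (since 7·49 = 343 ≡ 1).
Multiplying both sides by 49: x ≡ 49·46 = 2254 ≡ 31 (mod 57).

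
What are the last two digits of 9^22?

81

Successive squares of 9 mod 100: 9^1≡9, 9^2≡81, 9^4≡61, 9^8≡21, 9^16≡41.
22 = 2 + 4 + 16, so 9^22 ≡ 81·61·41 ≡ 81 (mod 100).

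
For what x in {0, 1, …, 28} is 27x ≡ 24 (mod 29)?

The inverse of 27 mod 29 is 14 (since 27·14 = 378 ≡ 1).
So x ≡ 14·24 = 336 ≡ 17 (mod 29).

17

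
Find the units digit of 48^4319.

Powers of 8 mod 10 repeat with period 4: 8, 4, 2, 6.
4319 leaves remainder 3 on division by 4, so 48^4319 ends in 2.

2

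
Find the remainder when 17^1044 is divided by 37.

1

Successive squares of 17 mod 37: 17^1≡17, 17^2≡30, 17^4≡12, 17^8≡33, 17^16≡16, 17^32≡34, 17^64≡9, 17^128≡7, 17^256≡12, 17^512≡33, 17^1024≡16.
Since 1044 = 4 + 16 + 1024 in binary, 17^1044 ≡ 12·16·16 ≡ 1 (mod 37).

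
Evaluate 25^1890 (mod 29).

1

By repeated squaring mod 29: 25^1≡25, 25^2≡16, 25^4≡24, 25^8≡25, 25^16≡16, 25^32≡24, 25^64≡25, 25^128≡16, 25^256≡24, 25^512≡25, 25^1024≡16.
Since 1890 = 2 + 32 + 64 + 256 + 512 + 1024 in binary, 25^1890 ≡ 16·24·25·24·25·16 ≡ 1 (mod 29).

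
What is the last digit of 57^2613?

7

The units digit of 57^n cycles with period 4: 7, 9, 3, 1, …
2613 mod 4 = 1, so the last digit matches 7^1 = 7.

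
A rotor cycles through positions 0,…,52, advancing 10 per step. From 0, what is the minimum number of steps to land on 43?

10⁻¹ ≡ 16 (mod 53) because 10·16 = 160 = 3·53 + 1.
Multiplying both sides by 16: x ≡ 16·43 = 688 ≡ 52 (mod 53).

52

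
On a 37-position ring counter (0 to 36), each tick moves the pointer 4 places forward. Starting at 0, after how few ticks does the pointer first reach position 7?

The inverse of 4 mod 37 is 28 (since 4·28 = 112 ≡ 1).
Multiplying both sides by 28: x ≡ 28·7 = 196 ≡ 11 (mod 37).

11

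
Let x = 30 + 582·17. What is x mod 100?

24

582·17 = 9894.
9894 − 98·100 = 94, so 9894 ≡ 94 (mod 100).
(30 + 94) mod 100 = 24.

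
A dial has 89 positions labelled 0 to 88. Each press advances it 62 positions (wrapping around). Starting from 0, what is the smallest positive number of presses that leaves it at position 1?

89 = 1·62 + 27
62 = 2·27 + 8
27 = 3·8 + 3
8 = 2·3 + 2
3 = 1·2 + 1
2 = 2·1 + 0
Back-substituting gives 62·56 ≡ 1 (mod 89).

56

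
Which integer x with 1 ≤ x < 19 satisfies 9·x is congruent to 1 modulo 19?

17

9·17 = 153 = 8·19 + 1, so 9⁻¹ ≡ 17 (mod 19).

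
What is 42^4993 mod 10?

2

The units digit of 42^n cycles with period 4: 2, 4, 8, 6, …
4993 mod 4 = 1, so the last digit matches 2^1 = 2.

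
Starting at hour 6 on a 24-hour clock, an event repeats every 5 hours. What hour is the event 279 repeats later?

9

279·5 = 1395.
1395 = 58·24 + 3, so 1395 mod 24 = 3.
(6 + 3) mod 24 = 9.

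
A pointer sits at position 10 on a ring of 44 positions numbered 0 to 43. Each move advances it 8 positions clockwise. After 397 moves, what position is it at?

18

397·8 = 3176.
3176 = 72·44 + 8, so 3176 mod 44 = 8.
(10 + 8) mod 44 = 18.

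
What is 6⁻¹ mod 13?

6·11 = 66 = 5·13 + 1, so 6⁻¹ ≡ 11 (mod 13).

11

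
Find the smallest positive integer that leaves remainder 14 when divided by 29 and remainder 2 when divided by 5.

x ≡ 2 (mod 5) gives x ∈ {2, 7, 12, 17, 22, 27, 32, 37, …}.
The first of these with x mod 29 = 14 is 72.

72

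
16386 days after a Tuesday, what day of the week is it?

Monday

Dividing 16386 by 7 gives quotient 2340 and remainder 6.
Tuesday + 6 days → Monday.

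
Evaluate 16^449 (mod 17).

16

Square-and-reduce mod 17: 16^1≡16, 16^2≡1, 16^4≡1, 16^8≡1, 16^16≡1, 16^32≡1, 16^64≡1, 16^128≡1, 16^256≡1.
Since 449 = 1 + 64 + 128 + 256 in binary, 16^449 ≡ 16·1·1·1 ≡ 16 (mod 17).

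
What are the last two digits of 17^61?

Square-and-reduce mod 100: 17^1≡17, 17^2≡89, 17^4≡21, 17^8≡41, 17^16≡81, 17^32≡61.
61 = 1 + 4 + 8 + 16 + 32, so 17^61 ≡ 17·21·41·81·61 ≡ 17 (mod 100).

17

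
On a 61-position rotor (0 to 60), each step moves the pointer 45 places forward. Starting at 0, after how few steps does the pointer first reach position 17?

18

45⁻¹ ≡ 19 (mod 61) because 45·19 = 855 = 14·61 + 1.
So x ≡ 19·17 = 323 ≡ 18 (mod 61).
Check: 45·18 = 810 = 13·61 + 17.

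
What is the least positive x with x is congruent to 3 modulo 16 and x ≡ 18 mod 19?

Since 19·11 ≡ 1 (mod 16), take x = 18 + 19·((3−18)·11 mod 16) = 18 + 19·11 = 227.
Check: 227 mod 16 = 3, 227 mod 19 = 18.

227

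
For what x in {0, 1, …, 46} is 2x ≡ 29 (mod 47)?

The inverse of 2 mod 47 is 24 (since 2·24 = 48 ≡ 1).
So x ≡ 24·29 = 696 ≡ 38 (mod 47).

38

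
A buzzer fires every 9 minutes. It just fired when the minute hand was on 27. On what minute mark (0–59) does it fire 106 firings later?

21

106·9 = 954.
954 mod 60 = 54 (since 15·60 = 900).
(27 + 54) mod 60 = 21.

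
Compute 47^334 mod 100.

69

Successive squares of 47 mod 100: 47^1≡47, 47^2≡9, 47^4≡81, 47^8≡61, 47^16≡21, 47^32≡41, 47^64≡81, 47^128≡61, 47^256≡21.
Since 334 = 2 + 4 + 8 + 64 + 256 in binary, 47^334 ≡ 9·81·61·81·21 ≡ 69 (mod 100).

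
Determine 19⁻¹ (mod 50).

50 = 2·19 + 12
19 = 1·12 + 7
12 = 1·7 + 5
7 = 1·5 + 2
5 = 2·2 + 1
2 = 2·1 + 0
Back-substituting gives 19·29 ≡ 1 (mod 50).

29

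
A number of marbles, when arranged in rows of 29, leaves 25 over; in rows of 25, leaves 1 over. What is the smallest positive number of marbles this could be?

Since 25·7 ≡ 1 (mod 29), take x = 1 + 25·((25−1)·7 mod 29) = 1 + 25·23 = 576.
Check: 576 mod 29 = 25, 576 mod 25 = 1.

576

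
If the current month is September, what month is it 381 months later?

381 − 31·12 = 9, so 381 ≡ 9 (mod 12).
September + 9 months → June.

June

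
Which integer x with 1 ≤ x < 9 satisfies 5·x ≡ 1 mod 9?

9 = 1·5 + 4
5 = 1·4 + 1
4 = 4·1 + 0
Back-substituting gives 5·2 ≡ 1 (mod 9).

2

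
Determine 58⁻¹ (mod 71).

71 = 1·58 + 13
58 = 4·13 + 6
13 = 2·6 + 1
6 = 6·1 + 0
Back-substituting gives 58·60 ≡ 1 (mod 71).

60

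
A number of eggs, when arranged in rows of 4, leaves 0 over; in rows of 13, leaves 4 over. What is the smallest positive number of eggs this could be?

4

Since 13·1 ≡ 1 (mod 4), take x = 4 + 13·((0−4)·1 mod 4) = 4 + 13·0 = 4.
Check: 4 mod 4 = 0, 4 mod 13 = 4.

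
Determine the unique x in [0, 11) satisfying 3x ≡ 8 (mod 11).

The inverse of 3 mod 11 is 4 (since 3·4 = 12 ≡ 1).
Multiplying both sides by 4: x ≡ 4·8 = 32 ≡ 10 (mod 11).

10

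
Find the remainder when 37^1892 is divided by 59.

Successive squares of 37 mod 59: 37^1≡37, 37^2≡12, 37^4≡26, 37^8≡27, 37^16≡21, 37^32≡28, 37^64≡17, 37^128≡53, 37^256≡36, 37^512≡57, 37^1024≡4.
1892 = 4 + 32 + 64 + 256 + 512 + 1024, so 37^1892 ≡ 26·28·17·36·57·4 ≡ 20 (mod 59).

20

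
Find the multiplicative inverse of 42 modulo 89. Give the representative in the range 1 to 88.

89 = 2·42 + 5
42 = 8·5 + 2
5 = 2·2 + 1
2 = 2·1 + 0
Back-substituting gives 42·53 ≡ 1 (mod 89).

53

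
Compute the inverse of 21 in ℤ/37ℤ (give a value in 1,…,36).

30

37 = 1·21 + 16
21 = 1·16 + 5
16 = 3·5 + 1
5 = 5·1 + 0
Back-substituting gives 21·30 ≡ 1 (mod 37).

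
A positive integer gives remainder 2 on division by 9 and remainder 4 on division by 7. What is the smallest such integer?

11

Since 7·4 ≡ 1 (mod 9), take x = 4 + 7·((2−4)·4 mod 9) = 4 + 7·1 = 11.
Check: 11 mod 9 = 2, 11 mod 7 = 4.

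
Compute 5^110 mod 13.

12

Successive squares of 5 mod 13: 5^1≡5, 5^2≡12, 5^4≡1, 5^8≡1, 5^16≡1, 5^32≡1, 5^64≡1.
Since 110 = 2 + 4 + 8 + 32 + 64 in binary, 5^110 ≡ 12·1·1·1·1 ≡ 12 (mod 13).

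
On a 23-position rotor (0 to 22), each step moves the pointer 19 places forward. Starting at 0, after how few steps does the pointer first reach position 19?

1

19⁻¹ ≡ 17 (mod 23) because 19·17 = 323 = 14·23 + 1.
Multiplying both sides by 17: x ≡ 17·19 = 323 ≡ 1 (mod 23).
Check: 19·1 = 19 = 0·23 + 19.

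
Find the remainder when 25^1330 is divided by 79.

Successive squares of 25 mod 79: 25^1≡25, 25^2≡72, 25^4≡49, 25^8≡31, 25^16≡13, 25^32≡11, 25^64≡42, 25^128≡26, 25^256≡44, 25^512≡40, 25^1024≡20.
Since 1330 = 2 + 16 + 32 + 256 + 1024 in binary, 25^1330 ≡ 72·13·11·44·20 ≡ 49 (mod 79).

49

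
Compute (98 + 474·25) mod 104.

474·25 = 11850.
11850 = 113·104 + 98, so 11850 mod 104 = 98.
(98 + 98) mod 104 = 92.

92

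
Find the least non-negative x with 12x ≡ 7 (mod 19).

12⁻¹ ≡ 8 (mod 19) because 12·8 = 96 = 5·19 + 1.
Multiplying both sides by 8: x ≡ 8·7 = 56 ≡ 18 (mod 19).
Check: 12·18 = 216 = 11·19 + 7.

18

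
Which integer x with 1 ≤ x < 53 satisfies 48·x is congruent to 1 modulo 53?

48·21 = 1008 = 19·53 + 1, so 48⁻¹ ≡ 21 (mod 53).

21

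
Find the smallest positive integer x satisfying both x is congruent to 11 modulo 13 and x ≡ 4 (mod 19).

232

x ≡ 11 (mod 13) gives x ∈ {11, 24, 37, 50, 63, 76, 89, 102, …}.
The first of these with x mod 19 = 4 is 232.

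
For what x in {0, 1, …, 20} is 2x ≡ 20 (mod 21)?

10

2⁻¹ ≡ 11 (mod 21) because 2·11 = 22 = 1·21 + 1.
So x ≡ 11·20 = 220 ≡ 10 (mod 21).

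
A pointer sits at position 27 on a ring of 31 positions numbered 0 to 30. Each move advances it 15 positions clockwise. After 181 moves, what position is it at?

181·15 = 2715.
2715 − 87·31 = 18, so 2715 ≡ 18 (mod 31).
(27 + 18) mod 31 = 14.

14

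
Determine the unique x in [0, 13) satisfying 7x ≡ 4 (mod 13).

The inverse of 7 mod 13 is 2 (since 7·2 = 14 ≡ 1).
Multiplying both sides by 2: x ≡ 2·4 = 8 ≡ 8 (mod 13).

8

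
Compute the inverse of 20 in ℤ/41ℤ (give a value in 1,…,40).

39

20·39 = 780 = 19·41 + 1, so 20⁻¹ ≡ 39 (mod 41).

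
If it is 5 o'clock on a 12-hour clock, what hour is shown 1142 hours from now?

7

1142 = 95·12 + 2, so 1142 mod 12 = 2.
5 + 2 → 7 on a 12-hour dial.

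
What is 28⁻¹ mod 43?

43 = 1·28 + 15
28 = 1·15 + 13
15 = 1·13 + 2
13 = 6·2 + 1
2 = 2·1 + 0
Back-substituting gives 28·20 ≡ 1 (mod 43).

20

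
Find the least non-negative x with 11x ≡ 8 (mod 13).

11⁻¹ ≡ 6 (mod 13) because 11·6 = 66 = 5·13 + 1.
Multiplying both sides by 6: x ≡ 6·8 = 48 ≡ 9 (mod 13).
Check: 11·9 = 99 = 7·13 + 8.

9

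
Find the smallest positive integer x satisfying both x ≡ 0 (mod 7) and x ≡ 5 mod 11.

Since 11·2 ≡ 1 (mod 7), take x = 5 + 11·((0−5)·2 mod 7) = 5 + 11·4 = 49.
Check: 49 mod 7 = 0, 49 mod 11 = 5.

49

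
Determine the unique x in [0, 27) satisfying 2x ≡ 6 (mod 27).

3

2⁻¹ ≡ 14 (mod 27) because 2·14 = 28 = 1·27 + 1.
Multiplying both sides by 14: x ≡ 14·6 = 84 ≡ 3 (mod 27).
Check: 2·3 = 6 = 0·27 + 6.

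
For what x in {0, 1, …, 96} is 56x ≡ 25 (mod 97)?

68

56⁻¹ ≡ 26 (mod 97) because 56·26 = 1456 = 15·97 + 1.
Multiplying both sides by 26: x ≡ 26·25 = 650 ≡ 68 (mod 97).
Check: 56·68 = 3808 = 39·97 + 25.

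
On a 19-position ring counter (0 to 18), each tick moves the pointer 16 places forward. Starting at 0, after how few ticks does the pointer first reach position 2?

12

16⁻¹ ≡ 6 (mod 19) because 16·6 = 96 = 5·19 + 1.
So x ≡ 6·2 = 12 ≡ 12 (mod 19).
Check: 16·12 = 192 = 10·19 + 2.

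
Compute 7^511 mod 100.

43

Successive squares of 7 mod 100: 7^1≡7, 7^2≡49, 7^4≡1, 7^8≡1, 7^16≡1, 7^32≡1, 7^64≡1, 7^128≡1, 7^256≡1.
Since 511 = 1 + 2 + 4 + 8 + 16 + 32 + 64 + 128 + 256 in binary, 7^511 ≡ 7·49·1·1·1·1·1·1·1 ≡ 43 (mod 100).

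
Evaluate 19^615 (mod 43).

32

Successive squares of 19 mod 43: 19^1≡19, 19^2≡17, 19^4≡31, 19^8≡15, 19^16≡10, 19^32≡14, 19^64≡24, 19^128≡17, 19^256≡31, 19^512≡15.
Since 615 = 1 + 2 + 4 + 32 + 64 + 512 in binary, 19^615 ≡ 19·17·31·14·24·15 ≡ 32 (mod 43).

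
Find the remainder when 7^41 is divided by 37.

Successive squares of 7 mod 37: 7^1≡7, 7^2≡12, 7^4≡33, 7^8≡16, 7^16≡34, 7^32≡9.
Since 41 = 1 + 8 + 32 in binary, 7^41 ≡ 7·16·9 ≡ 9 (mod 37).

9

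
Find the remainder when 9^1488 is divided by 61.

58

Square-and-reduce mod 61: 9^1≡9, 9^2≡20, 9^4≡34, 9^8≡58, 9^16≡9, 9^32≡20, 9^64≡34, 9^128≡58, 9^256≡9, 9^512≡20, 9^1024≡34.
Since 1488 = 16 + 64 + 128 + 256 + 1024 in binary, 9^1488 ≡ 9·34·58·9·34 ≡ 58 (mod 61).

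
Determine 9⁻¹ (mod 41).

41 = 4·9 + 5
9 = 1·5 + 4
5 = 1·4 + 1
4 = 4·1 + 0
Back-substituting gives 9·32 ≡ 1 (mod 41).

32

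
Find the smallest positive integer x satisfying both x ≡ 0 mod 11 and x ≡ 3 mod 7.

Since 7·8 ≡ 1 (mod 11), take x = 3 + 7·((0−3)·8 mod 11) = 3 + 7·9 = 66.
Check: 66 mod 11 = 0, 66 mod 7 = 3.

66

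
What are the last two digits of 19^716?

81

Square-and-reduce mod 100: 19^1≡19, 19^2≡61, 19^4≡21, 19^8≡41, 19^16≡81, 19^32≡61, 19^64≡21, 19^128≡41, 19^256≡81, 19^512≡61.
716 = 4 + 8 + 64 + 128 + 512, so 19^716 ≡ 21·41·21·41·61 ≡ 81 (mod 100).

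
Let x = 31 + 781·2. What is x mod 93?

781·2 = 1562.
1562 − 16·93 = 74, so 1562 ≡ 74 (mod 93).
(31 + 74) mod 93 = 12.

12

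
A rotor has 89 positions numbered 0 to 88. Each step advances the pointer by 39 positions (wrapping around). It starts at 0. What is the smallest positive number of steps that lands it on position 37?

39⁻¹ ≡ 16 (mod 89) because 39·16 = 624 = 7·89 + 1.
Multiplying both sides by 16: x ≡ 16·37 = 592 ≡ 58 (mod 89).

58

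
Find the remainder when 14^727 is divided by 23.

Successive squares of 14 mod 23: 14^1≡14, 14^2≡12, 14^4≡6, 14^8≡13, 14^16≡8, 14^32≡18, 14^64≡2, 14^128≡4, 14^256≡16, 14^512≡3.
727 = 1 + 2 + 4 + 16 + 64 + 128 + 512, so 14^727 ≡ 14·12·6·8·2·4·3 ≡ 14 (mod 23).

14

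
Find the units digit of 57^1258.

9

Powers of 7 mod 10 repeat with period 4: 7, 9, 3, 1.
1258 leaves remainder 2 on division by 4, so 57^1258 ends in 9.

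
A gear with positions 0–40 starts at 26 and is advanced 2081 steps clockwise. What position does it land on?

16

2081 = 50·41 + 31, so 2081 mod 41 = 31.
(26 + 31) mod 41 = 16.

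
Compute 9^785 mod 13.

Square-and-reduce mod 13: 9^1≡9, 9^2≡3, 9^4≡9, 9^8≡3, 9^16≡9, 9^32≡3, 9^64≡9, 9^128≡3, 9^256≡9, 9^512≡3.
Since 785 = 1 + 16 + 256 + 512 in binary, 9^785 ≡ 9·9·9·3 ≡ 3 (mod 13).

3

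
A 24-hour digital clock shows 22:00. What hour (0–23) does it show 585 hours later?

7

585 − 24·24 = 9, so 585 ≡ 9 (mod 24).
(22 + 9) mod 24 = 7.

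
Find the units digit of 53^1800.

Powers of 3 mod 10 repeat with period 4: 3, 9, 7, 1.
1800 mod 4 = 0, so the last digit matches 3^4 = 1.

1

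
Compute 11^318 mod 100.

81

By repeated squaring mod 100: 11^1≡11, 11^2≡21, 11^4≡41, 11^8≡81, 11^16≡61, 11^32≡21, 11^64≡41, 11^128≡81, 11^256≡61.
318 = 2 + 4 + 8 + 16 + 32 + 256, so 11^318 ≡ 21·41·81·61·21·61 ≡ 81 (mod 100).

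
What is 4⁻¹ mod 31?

31 = 7·4 + 3
4 = 1·3 + 1
3 = 3·1 + 0
Back-substituting gives 4·8 ≡ 1 (mod 31).

8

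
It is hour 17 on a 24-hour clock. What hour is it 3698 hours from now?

19

3698 = 154·24 + 2, so 3698 mod 24 = 2.
(17 + 2) mod 24 = 19.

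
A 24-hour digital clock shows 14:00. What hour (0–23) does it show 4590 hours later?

20

Dividing 4590 by 24 gives quotient 191 and remainder 6.
(14 + 6) mod 24 = 20.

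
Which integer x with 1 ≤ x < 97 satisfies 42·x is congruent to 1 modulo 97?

97 = 2·42 + 13
42 = 3·13 + 3
13 = 4·3 + 1
3 = 3·1 + 0
Back-substituting gives 42·67 ≡ 1 (mod 97).

67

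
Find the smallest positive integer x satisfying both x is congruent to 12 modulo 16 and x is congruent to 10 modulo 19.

124

x ≡ 12 (mod 16) gives x ∈ {12, 28, 44, 60, 76, 92, 108, 124}.
The first of these with x mod 19 = 10 is 124.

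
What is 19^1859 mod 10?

Last digits of 9^n: 9, 1 (period 2).
1859 leaves remainder 1 on division by 2, so 19^1859 ends in 9.

9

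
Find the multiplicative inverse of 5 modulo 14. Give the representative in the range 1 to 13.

3

14 = 2·5 + 4
5 = 1·4 + 1
4 = 4·1 + 0
Back-substituting gives 5·3 ≡ 1 (mod 14).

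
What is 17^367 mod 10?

The units digit of 17^n cycles with period 4: 7, 9, 3, 1, …
367 leaves remainder 3 on division by 4, so 17^367 ends in 3.

3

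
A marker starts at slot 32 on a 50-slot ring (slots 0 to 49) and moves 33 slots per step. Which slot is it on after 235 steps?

235·33 = 7755.
7755 − 155·50 = 5, so 7755 ≡ 5 (mod 50).
(32 + 5) mod 50 = 37.

37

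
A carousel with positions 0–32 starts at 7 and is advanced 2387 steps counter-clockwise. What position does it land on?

2387 − 72·33 = 11, so 2387 ≡ 11 (mod 33).
(7 − 11) mod 33 = 29.

29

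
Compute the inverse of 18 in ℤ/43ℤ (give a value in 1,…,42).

12

18·12 = 216 = 5·43 + 1, so 18⁻¹ ≡ 12 (mod 43).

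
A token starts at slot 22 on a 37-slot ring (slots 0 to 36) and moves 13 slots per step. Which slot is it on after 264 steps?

264·13 = 3432.
3432 − 92·37 = 28, so 3432 ≡ 28 (mod 37).
(22 + 28) mod 37 = 13.

13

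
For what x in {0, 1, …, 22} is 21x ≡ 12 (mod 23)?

17

The inverse of 21 mod 23 is 11 (since 21·11 = 231 ≡ 1).
So x ≡ 11·12 = 132 ≡ 17 (mod 23).
Check: 21·17 = 357 = 15·23 + 12.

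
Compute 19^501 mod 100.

19

By repeated squaring mod 100: 19^1≡19, 19^2≡61, 19^4≡21, 19^8≡41, 19^16≡81, 19^32≡61, 19^64≡21, 19^128≡41, 19^256≡81.
501 = 1 + 4 + 16 + 32 + 64 + 128 + 256, so 19^501 ≡ 19·21·81·61·21·41·81 ≡ 19 (mod 100).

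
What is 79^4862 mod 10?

Last digits of 9^n: 9, 1 (period 2).
4862 mod 2 = 0, so the last digit matches 9^2 = 1.

1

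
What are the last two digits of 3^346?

29

By repeated squaring mod 100: 3^1≡3, 3^2≡9, 3^4≡81, 3^8≡61, 3^16≡21, 3^32≡41, 3^64≡81, 3^128≡61, 3^256≡21.
Since 346 = 2 + 8 + 16 + 64 + 256 in binary, 3^346 ≡ 9·61·21·81·21 ≡ 29 (mod 100).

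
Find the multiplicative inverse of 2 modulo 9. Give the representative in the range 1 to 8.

5

9 = 4·2 + 1
2 = 2·1 + 0
Back-substituting gives 2·5 ≡ 1 (mod 9).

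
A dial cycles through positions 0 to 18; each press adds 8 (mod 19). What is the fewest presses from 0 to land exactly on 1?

19 = 2·8 + 3
8 = 2·3 + 2
3 = 1·2 + 1
2 = 2·1 + 0
Back-substituting gives 8·12 ≡ 1 (mod 19).

12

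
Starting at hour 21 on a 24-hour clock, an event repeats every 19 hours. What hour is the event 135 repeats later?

18

135·19 = 2565.
Dividing 2565 by 24 gives quotient 106 and remainder 21.
(21 + 21) mod 24 = 18.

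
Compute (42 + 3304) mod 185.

3304 − 17·185 = 159, so 3304 ≡ 159 (mod 185).
(42 + 159) mod 185 = 16.

16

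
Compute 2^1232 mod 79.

Successive squares of 2 mod 79: 2^1≡2, 2^2≡4, 2^4≡16, 2^8≡19, 2^16≡45, 2^32≡50, 2^64≡51, 2^128≡73, 2^256≡36, 2^512≡32, 2^1024≡76.
Since 1232 = 16 + 64 + 128 + 1024 in binary, 2^1232 ≡ 45·51·73·76 ≡ 72 (mod 79).

72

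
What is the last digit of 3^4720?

Last digits of 3^n: 3, 9, 7, 1 (period 4).
4720 mod 4 = 0, so the last digit matches 3^4 = 1.

1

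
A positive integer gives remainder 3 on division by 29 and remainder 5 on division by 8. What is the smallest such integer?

x ≡ 5 (mod 8) gives x ∈ {5, 13, 21, 29, 37, 45, 53, 61}.
The first of these with x mod 29 = 3 is 61.

61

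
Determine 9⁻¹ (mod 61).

61 = 6·9 + 7
9 = 1·7 + 2
7 = 3·2 + 1
2 = 2·1 + 0
Back-substituting gives 9·34 ≡ 1 (mod 61).

34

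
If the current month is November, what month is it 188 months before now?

March

188 mod 12 = 8 (since 15·12 = 180).
November − 8 months → March.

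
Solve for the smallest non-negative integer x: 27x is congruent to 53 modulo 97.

27⁻¹ ≡ 18 (mod 97) because 27·18 = 486 = 5·97 + 1.
So x ≡ 18·53 = 954 ≡ 81 (mod 97).
Check: 27·81 = 2187 = 22·97 + 53.

81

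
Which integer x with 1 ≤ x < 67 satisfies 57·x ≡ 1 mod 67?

20

67 = 1·57 + 10
57 = 5·10 + 7
10 = 1·7 + 3
7 = 2·3 + 1
3 = 3·1 + 0
Back-substituting gives 57·20 ≡ 1 (mod 67).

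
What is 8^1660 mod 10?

6

Last digits of 8^n: 8, 4, 2, 6 (period 4).
1660 mod 4 = 0, so the last digit matches 8^4 = 6.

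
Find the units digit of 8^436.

The units digit of 8^n cycles with period 4: 8, 4, 2, 6, …
436 mod 4 = 0, so the last digit matches 8^4 = 6.

6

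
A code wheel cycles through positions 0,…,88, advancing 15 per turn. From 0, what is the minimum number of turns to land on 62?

16

15⁻¹ ≡ 6 (mod 89) because 15·6 = 90 = 1·89 + 1.
Multiplying both sides by 6: x ≡ 6·62 = 372 ≡ 16 (mod 89).
Check: 15·16 = 240 = 2·89 + 62.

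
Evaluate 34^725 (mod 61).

1

Successive squares of 34 mod 61: 34^1≡34, 34^2≡58, 34^4≡9, 34^8≡20, 34^16≡34, 34^32≡58, 34^64≡9, 34^128≡20, 34^256≡34, 34^512≡58.
725 = 1 + 4 + 16 + 64 + 128 + 512, so 34^725 ≡ 34·9·34·9·20·58 ≡ 1 (mod 61).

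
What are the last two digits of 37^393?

Square-and-reduce mod 100: 37^1≡37, 37^2≡69, 37^4≡61, 37^8≡21, 37^16≡41, 37^32≡81, 37^64≡61, 37^128≡21, 37^256≡41.
393 = 1 + 8 + 128 + 256, so 37^393 ≡ 37·21·21·41 ≡ 97 (mod 100).

97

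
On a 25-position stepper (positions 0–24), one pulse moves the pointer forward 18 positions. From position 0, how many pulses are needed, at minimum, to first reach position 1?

7

18·7 = 126 = 5·25 + 1, so 18⁻¹ ≡ 7 (mod 25).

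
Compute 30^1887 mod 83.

30

Square-and-reduce mod 83: 30^1≡30, 30^2≡70, 30^4≡3, 30^8≡9, 30^16≡81, 30^32≡4, 30^64≡16, 30^128≡7, 30^256≡49, 30^512≡77, 30^1024≡36.
1887 = 1 + 2 + 4 + 8 + 16 + 64 + 256 + 512 + 1024, so 30^1887 ≡ 30·70·3·9·81·16·49·77·36 ≡ 30 (mod 83).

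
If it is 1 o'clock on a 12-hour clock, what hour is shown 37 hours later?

2

37 − 3·12 = 1, so 37 ≡ 1 (mod 12).
1 + 1 → 2 on a 12-hour dial.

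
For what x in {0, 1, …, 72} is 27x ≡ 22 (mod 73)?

The inverse of 27 mod 73 is 46 (since 27·46 = 1242 ≡ 1).
So x ≡ 46·22 = 1012 ≡ 63 (mod 73).
Check: 27·63 = 1701 = 23·73 + 22.

63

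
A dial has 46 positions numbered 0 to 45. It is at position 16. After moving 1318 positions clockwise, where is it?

1318 − 28·46 = 30, so 1318 ≡ 30 (mod 46).
(16 + 30) mod 46 = 0.

0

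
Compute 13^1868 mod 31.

7

Successive squares of 13 mod 31: 13^1≡13, 13^2≡14, 13^4≡10, 13^8≡7, 13^16≡18, 13^32≡14, 13^64≡10, 13^128≡7, 13^256≡18, 13^512≡14, 13^1024≡10.
Since 1868 = 4 + 8 + 64 + 256 + 512 + 1024 in binary, 13^1868 ≡ 10·7·10·18·14·10 ≡ 7 (mod 31).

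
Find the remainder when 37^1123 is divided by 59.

24

Square-and-reduce mod 59: 37^1≡37, 37^2≡12, 37^4≡26, 37^8≡27, 37^16≡21, 37^32≡28, 37^64≡17, 37^128≡53, 37^256≡36, 37^512≡57, 37^1024≡4.
Since 1123 = 1 + 2 + 32 + 64 + 1024 in binary, 37^1123 ≡ 37·12·28·17·4 ≡ 24 (mod 59).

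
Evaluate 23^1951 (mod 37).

14

By repeated squaring mod 37: 23^1≡23, 23^2≡11, 23^4≡10, 23^8≡26, 23^16≡10, 23^32≡26, 23^64≡10, 23^128≡26, 23^256≡10, 23^512≡26, 23^1024≡10.
Since 1951 = 1 + 2 + 4 + 8 + 16 + 128 + 256 + 512 + 1024 in binary, 23^1951 ≡ 23·11·10·26·10·26·10·26·10 ≡ 14 (mod 37).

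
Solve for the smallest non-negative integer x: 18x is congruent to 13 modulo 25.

16

The inverse of 18 mod 25 is 7 (since 18·7 = 126 ≡ 1).
Multiplying both sides by 7: x ≡ 7·13 = 91 ≡ 16 (mod 25).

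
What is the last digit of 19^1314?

The units digit of 19^n cycles with period 2: 9, 1, …
1314 mod 2 = 0, so the last digit matches 9^2 = 1.

1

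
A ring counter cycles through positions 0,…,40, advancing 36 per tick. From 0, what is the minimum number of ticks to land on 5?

The inverse of 36 mod 41 is 8 (since 36·8 = 288 ≡ 1).
Multiplying both sides by 8: x ≡ 8·5 = 40 ≡ 40 (mod 41).

40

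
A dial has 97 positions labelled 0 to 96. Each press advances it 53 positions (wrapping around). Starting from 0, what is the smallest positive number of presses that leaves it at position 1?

11

53·11 = 583 = 6·97 + 1, so 53⁻¹ ≡ 11 (mod 97).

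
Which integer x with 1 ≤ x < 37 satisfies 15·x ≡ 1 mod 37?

37 = 2·15 + 7
15 = 2·7 + 1
7 = 7·1 + 0
Back-substituting gives 15·5 ≡ 1 (mod 37).

5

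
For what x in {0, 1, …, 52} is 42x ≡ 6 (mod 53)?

The inverse of 42 mod 53 is 24 (since 42·24 = 1008 ≡ 1).
Multiplying both sides by 24: x ≡ 24·6 = 144 ≡ 38 (mod 53).
Check: 42·38 = 1596 = 30·53 + 6.

38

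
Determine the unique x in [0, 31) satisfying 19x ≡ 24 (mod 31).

19⁻¹ ≡ 18 (mod 31) because 19·18 = 342 = 11·31 + 1.
So x ≡ 18·24 = 432 ≡ 29 (mod 31).
Check: 19·29 = 551 = 17·31 + 24.

29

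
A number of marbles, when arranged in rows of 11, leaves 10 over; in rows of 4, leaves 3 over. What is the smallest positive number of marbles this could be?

Since 4·3 ≡ 1 (mod 11), take x = 3 + 4·((10−3)·3 mod 11) = 3 + 4·10 = 43.
Check: 43 mod 11 = 10, 43 mod 4 = 3.

43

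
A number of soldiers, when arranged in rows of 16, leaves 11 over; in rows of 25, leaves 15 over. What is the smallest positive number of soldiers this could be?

x ≡ 11 (mod 16) gives x ∈ {11, 27, 43, 59, 75, 91, 107, 123, …}.
The first of these with x mod 25 = 15 is 315.

315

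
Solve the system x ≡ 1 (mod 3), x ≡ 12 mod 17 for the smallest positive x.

46

Since 17·2 ≡ 1 (mod 3), take x = 12 + 17·((1−12)·2 mod 3) = 12 + 17·2 = 46.
Check: 46 mod 3 = 1, 46 mod 17 = 12.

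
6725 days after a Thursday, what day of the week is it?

Dividing 6725 by 7 gives quotient 960 and remainder 5.
Thursday + 5 days → Tuesday.

Tuesday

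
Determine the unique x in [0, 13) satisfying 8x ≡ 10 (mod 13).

The inverse of 8 mod 13 is 5 (since 8·5 = 40 ≡ 1).
So x ≡ 5·10 = 50 ≡ 11 (mod 13).

11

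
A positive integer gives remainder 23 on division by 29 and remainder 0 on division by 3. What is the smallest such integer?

81

Since 3·10 ≡ 1 (mod 29), take x = 0 + 3·((23−0)·10 mod 29) = 0 + 3·27 = 81.
Check: 81 mod 29 = 23, 81 mod 3 = 0.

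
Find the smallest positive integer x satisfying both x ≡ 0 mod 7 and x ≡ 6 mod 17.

91

x ≡ 0 (mod 7) gives x ∈ {0, 7, 14, 21, 28, 35, 42, 49, …}.
The first of these with x mod 17 = 6 is 91.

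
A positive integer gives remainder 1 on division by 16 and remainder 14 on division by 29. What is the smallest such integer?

x ≡ 1 (mod 16) gives x ∈ {1, 17, 33, 49, 65, 81, 97, 113, …}.
The first of these with x mod 29 = 14 is 449.

449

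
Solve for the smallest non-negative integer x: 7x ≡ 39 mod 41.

29

7⁻¹ ≡ 6 (mod 41) because 7·6 = 42 = 1·41 + 1.
So x ≡ 6·39 = 234 ≡ 29 (mod 41).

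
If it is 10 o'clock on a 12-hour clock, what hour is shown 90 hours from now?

Dividing 90 by 12 gives quotient 7 and remainder 6.
10 + 6 → 4 on a 12-hour dial.

4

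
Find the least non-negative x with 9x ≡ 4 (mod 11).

9

9⁻¹ ≡ 5 (mod 11) because 9·5 = 45 = 4·11 + 1.
So x ≡ 5·4 = 20 ≡ 9 (mod 11).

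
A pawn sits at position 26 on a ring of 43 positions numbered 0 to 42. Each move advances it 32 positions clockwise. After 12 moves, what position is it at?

12·32 = 384.
384 − 8·43 = 40, so 384 ≡ 40 (mod 43).
(26 + 40) mod 43 = 23.

23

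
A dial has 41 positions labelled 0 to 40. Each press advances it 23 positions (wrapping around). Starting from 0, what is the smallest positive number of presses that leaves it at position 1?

25

23·25 = 575 = 14·41 + 1, so 23⁻¹ ≡ 25 (mod 41).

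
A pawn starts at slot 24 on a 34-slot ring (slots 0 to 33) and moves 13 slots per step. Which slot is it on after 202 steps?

202·13 = 2626.
Dividing 2626 by 34 gives quotient 77 and remainder 8.
(24 + 8) mod 34 = 32.

32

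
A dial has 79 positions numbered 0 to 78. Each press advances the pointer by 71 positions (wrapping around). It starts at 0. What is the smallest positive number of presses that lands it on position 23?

7

The inverse of 71 mod 79 is 69 (since 71·69 = 4899 ≡ 1).
So x ≡ 69·23 = 1587 ≡ 7 (mod 79).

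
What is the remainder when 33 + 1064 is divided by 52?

1064 mod 52 = 24 (since 20·52 = 1040).
(33 + 24) mod 52 = 5.

5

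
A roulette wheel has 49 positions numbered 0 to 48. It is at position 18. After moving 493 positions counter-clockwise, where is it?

Dividing 493 by 49 gives quotient 10 and remainder 3.
(18 − 3) mod 49 = 15.

15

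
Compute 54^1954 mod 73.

71

By repeated squaring mod 73: 54^1≡54, 54^2≡69, 54^4≡16, 54^8≡37, 54^16≡55, 54^32≡32, 54^64≡2, 54^128≡4, 54^256≡16, 54^512≡37, 54^1024≡55.
1954 = 2 + 32 + 128 + 256 + 512 + 1024, so 54^1954 ≡ 69·32·4·16·37·55 ≡ 71 (mod 73).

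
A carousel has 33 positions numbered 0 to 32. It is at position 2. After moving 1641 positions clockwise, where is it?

26

1641 = 49·33 + 24, so 1641 mod 33 = 24.
(2 + 24) mod 33 = 26.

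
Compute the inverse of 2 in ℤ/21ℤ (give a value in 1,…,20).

2·11 = 22 = 1·21 + 1, so 2⁻¹ ≡ 11 (mod 21).

11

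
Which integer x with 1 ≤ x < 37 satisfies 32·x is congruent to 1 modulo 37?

22

37 = 1·32 + 5
32 = 6·5 + 2
5 = 2·2 + 1
2 = 2·1 + 0
Back-substituting gives 32·22 ≡ 1 (mod 37).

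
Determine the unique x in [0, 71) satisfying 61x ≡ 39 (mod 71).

60

61⁻¹ ≡ 7 (mod 71) because 61·7 = 427 = 6·71 + 1.
Multiplying both sides by 7: x ≡ 7·39 = 273 ≡ 60 (mod 71).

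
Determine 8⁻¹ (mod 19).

19 = 2·8 + 3
8 = 2·3 + 2
3 = 1·2 + 1
2 = 2·1 + 0
Back-substituting gives 8·12 ≡ 1 (mod 19).

12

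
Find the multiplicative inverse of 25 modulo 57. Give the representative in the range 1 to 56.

25·16 = 400 = 7·57 + 1, so 25⁻¹ ≡ 16 (mod 57).

16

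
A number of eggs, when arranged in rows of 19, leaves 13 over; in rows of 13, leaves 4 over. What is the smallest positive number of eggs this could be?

108

Since 13·3 ≡ 1 (mod 19), take x = 4 + 13·((13−4)·3 mod 19) = 4 + 13·8 = 108.
Check: 108 mod 19 = 13, 108 mod 13 = 4.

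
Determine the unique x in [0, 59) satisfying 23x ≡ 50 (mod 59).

23⁻¹ ≡ 18 (mod 59) because 23·18 = 414 = 7·59 + 1.
So x ≡ 18·50 = 900 ≡ 15 (mod 59).
Check: 23·15 = 345 = 5·59 + 50.

15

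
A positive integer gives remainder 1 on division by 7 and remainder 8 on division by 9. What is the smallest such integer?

x ≡ 1 (mod 7) gives x ∈ {1, 8}.
The first of these with x mod 9 = 8 is 8.

8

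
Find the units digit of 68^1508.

Last digits of 8^n: 8, 4, 2, 6 (period 4).
1508 mod 4 = 0, so the last digit matches 8^4 = 6.

6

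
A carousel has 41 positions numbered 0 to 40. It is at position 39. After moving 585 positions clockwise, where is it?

9

585 = 14·41 + 11, so 585 mod 41 = 11.
(39 + 11) mod 41 = 9.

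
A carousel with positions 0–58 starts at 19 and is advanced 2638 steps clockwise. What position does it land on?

2638 = 44·59 + 42, so 2638 mod 59 = 42.
(19 + 42) mod 59 = 2.

2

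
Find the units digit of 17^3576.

The units digit of 17^n cycles with period 4: 7, 9, 3, 1, …
3576 mod 4 = 0, so the last digit matches 7^4 = 1.

1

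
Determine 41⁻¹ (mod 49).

6

41·6 = 246 = 5·49 + 1, so 41⁻¹ ≡ 6 (mod 49).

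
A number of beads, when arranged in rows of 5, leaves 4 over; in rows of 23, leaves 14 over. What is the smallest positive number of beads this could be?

14

x ≡ 4 (mod 5) gives x ∈ {4, 9, 14}.
The first of these with x mod 23 = 14 is 14.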